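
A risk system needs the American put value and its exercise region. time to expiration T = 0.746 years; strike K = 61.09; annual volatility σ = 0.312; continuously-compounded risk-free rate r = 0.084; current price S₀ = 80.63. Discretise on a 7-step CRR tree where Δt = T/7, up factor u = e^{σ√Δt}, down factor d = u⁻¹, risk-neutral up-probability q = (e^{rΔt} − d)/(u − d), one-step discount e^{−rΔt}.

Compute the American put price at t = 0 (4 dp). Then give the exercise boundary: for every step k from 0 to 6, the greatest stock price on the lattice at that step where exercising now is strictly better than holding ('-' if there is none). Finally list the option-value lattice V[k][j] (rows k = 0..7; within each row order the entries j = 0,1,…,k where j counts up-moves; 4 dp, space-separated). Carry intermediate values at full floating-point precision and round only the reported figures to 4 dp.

params: Δt=0.10657 u=1.10722 d=0.90316 q=0.51863 e^(-rΔt)=0.99109
t_7 payoffs: 21.5664 12.6365 1.6890 0.0000 0.0000 0.0000 0.0000 0.0000
t_6: node(6,0) S=43.7614 payoff=17.3286 vs cont=16.7842 → 17.3286 [stop]  node(6,1) S=53.6487 payoff=7.4413 vs cont=6.8968 → 7.4413 [stop]  node(6,2) S=65.7700 payoff=0.0000 vs cont=0.8058 → 0.8058 [wait]  node(6,3) S=80.6300 payoff=0.0000 vs cont=0.0000 → 0.0000 [wait]  node(6,4) S=98.8474 payoff=0.0000 vs cont=0.0000 → 0.0000 [wait]  node(6,5) S=121.1808 payoff=0.0000 vs cont=0.0000 → 0.0000 [wait]  node(6,6) S=148.5602 payoff=0.0000 vs cont=0.0000 → 0.0000 [wait]  ⇒ S*(6)=53.6487
t_5: node(5,0) S=48.4535 payoff=12.6365 vs cont=12.0921 → 12.6365 [stop]  node(5,1) S=59.4010 payoff=1.6890 vs cont=3.9643 → 3.9643 [wait]  node(5,2) S=72.8220 payoff=0.0000 vs cont=0.3844 → 0.3844 [wait]  node(5,3) S=89.2752 payoff=0.0000 vs cont=0.0000 → 0.0000 [wait]  node(5,4) S=109.4459 payoff=0.0000 vs cont=0.0000 → 0.0000 [wait]  node(5,5) S=134.1740 payoff=0.0000 vs cont=0.0000 → 0.0000 [wait]  ⇒ S*(5)=48.4535
t_4: node(4,0) S=53.6487 payoff=7.4413 vs cont=8.0663 → 8.0663 [wait]  node(4,1) S=65.7700 payoff=0.0000 vs cont=2.0889 → 2.0889 [wait]  node(4,2) S=80.6300 payoff=0.0000 vs cont=0.1834 → 0.1834 [wait]  node(4,3) S=98.8474 payoff=0.0000 vs cont=0.0000 → 0.0000 [wait]  node(4,4) S=121.1808 payoff=0.0000 vs cont=0.0000 → 0.0000 [wait]  ⇒ S*(4)=-
t_3: node(3,0) S=59.4010 payoff=1.6890 vs cont=4.9220 → 4.9220 [wait]  node(3,1) S=72.8220 payoff=0.0000 vs cont=1.0909 → 1.0909 [wait]  node(3,2) S=89.2752 payoff=0.0000 vs cont=0.0875 → 0.0875 [wait]  node(3,3) S=109.4459 payoff=0.0000 vs cont=0.0000 → 0.0000 [wait]  ⇒ S*(3)=-
t_2: node(2,0) S=65.7700 payoff=0.0000 vs cont=2.9089 → 2.9089 [wait]  node(2,1) S=80.6300 payoff=0.0000 vs cont=0.5654 → 0.5654 [wait]  node(2,2) S=98.8474 payoff=0.0000 vs cont=0.0417 → 0.0417 [wait]  ⇒ S*(2)=-
t_1: node(1,0) S=72.8220 payoff=0.0000 vs cont=1.6784 → 1.6784 [wait]  node(1,1) S=89.2752 payoff=0.0000 vs cont=0.2912 → 0.2912 [wait]  ⇒ S*(1)=-
t_0: node(0,0) S=80.6300 payoff=0.0000 vs cont=0.9504 → 0.9504 [wait]  ⇒ S*(0)=-

price = 0.9504
boundary = - - - - - 48.4535 53.6487
tree:
0.9504
1.6784 0.2912
2.9089 0.5654 0.0417
4.9220 1.0909 0.0875 0.0000
8.0663 2.0889 0.1834 0.0000 0.0000
12.6365 3.9643 0.3844 0.0000 0.0000 0.0000
17.3286 7.4413 0.8058 0.0000 0.0000 0.0000 0.0000
21.5664 12.6365 1.6890 0.0000 0.0000 0.0000 0.0000 0.0000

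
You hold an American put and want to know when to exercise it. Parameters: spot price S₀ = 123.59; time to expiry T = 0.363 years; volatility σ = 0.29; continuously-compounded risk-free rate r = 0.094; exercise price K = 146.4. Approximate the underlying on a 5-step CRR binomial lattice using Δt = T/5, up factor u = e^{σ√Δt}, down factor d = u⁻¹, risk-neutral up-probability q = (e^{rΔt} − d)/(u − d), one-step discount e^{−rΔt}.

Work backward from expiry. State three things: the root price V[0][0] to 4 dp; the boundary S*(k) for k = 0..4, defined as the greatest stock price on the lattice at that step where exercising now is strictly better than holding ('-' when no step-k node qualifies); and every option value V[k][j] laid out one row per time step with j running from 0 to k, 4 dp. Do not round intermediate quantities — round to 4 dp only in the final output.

price = 22.9649
boundary = - 114.3005 123.5900 114.3005 123.5900
tree:
22.9649
32.0995 14.9753
40.6908 22.8100 8.0609
48.6363 32.0995 13.9188 2.8502
55.9846 40.6908 22.8100 6.0319 0.0000
62.7806 48.6363 32.0995 12.7655 0.0000 0.0000

params: Δt=0.07260 u=1.08127 d=0.92484 q=0.52425 e^(-rΔt)=0.99320
t_5 payoffs: 62.7806 48.6363 32.0995 12.7655 0.0000 0.0000
t_4: node(4,0) S=90.4154 payoff=55.9846 vs cont=54.9889 → 55.9846 [stop]  node(4,1) S=105.7092 payoff=40.6908 vs cont=39.6951 → 40.6908 [stop]  node(4,2) S=123.5900 payoff=22.8100 vs cont=21.8143 → 22.8100 [stop]  node(4,3) S=144.4953 payoff=1.9047 vs cont=6.0319 → 6.0319 [wait]  node(4,4) S=168.9368 payoff=0.0000 vs cont=0.0000 → 0.0000 [wait]  ⇒ S*(4)=123.5900
t_3: node(3,0) S=97.7637 payoff=48.6363 vs cont=47.6406 → 48.6363 [stop]  node(3,1) S=114.3005 payoff=32.0995 vs cont=31.1038 → 32.0995 [stop]  node(3,2) S=133.6345 payoff=12.7655 vs cont=13.9188 → 13.9188 [wait]  node(3,3) S=156.2388 payoff=0.0000 vs cont=2.8502 → 2.8502 [wait]  ⇒ S*(3)=114.3005
t_2: node(2,0) S=105.7092 payoff=40.6908 vs cont=39.6951 → 40.6908 [stop]  node(2,1) S=123.5900 payoff=22.8100 vs cont=22.4148 → 22.8100 [stop]  node(2,2) S=144.4953 payoff=1.9047 vs cont=8.0609 → 8.0609 [wait]  ⇒ S*(2)=123.5900
t_1: node(1,0) S=114.3005 payoff=32.0995 vs cont=31.1038 → 32.0995 [stop]  node(1,1) S=133.6345 payoff=12.7655 vs cont=14.9753 → 14.9753 [wait]  ⇒ S*(1)=114.3005
t_0: node(0,0) S=123.5900 payoff=22.8100 vs cont=22.9649 → 22.9649 [wait]  ⇒ S*(0)=-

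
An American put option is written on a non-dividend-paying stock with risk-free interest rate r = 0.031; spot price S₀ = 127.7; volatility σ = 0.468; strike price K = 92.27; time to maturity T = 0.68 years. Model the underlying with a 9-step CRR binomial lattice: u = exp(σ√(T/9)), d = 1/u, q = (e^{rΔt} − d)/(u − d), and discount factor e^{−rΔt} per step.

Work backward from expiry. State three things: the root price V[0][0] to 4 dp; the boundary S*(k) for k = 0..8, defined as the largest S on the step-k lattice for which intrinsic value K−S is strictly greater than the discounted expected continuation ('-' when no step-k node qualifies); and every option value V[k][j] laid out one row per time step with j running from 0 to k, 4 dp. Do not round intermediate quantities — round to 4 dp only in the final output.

price = 4.3149
boundary = - - - - - - 59.0178 67.1198 76.3341
tree:
4.3149
6.4911 1.9499
9.5611 3.1566 0.6362
13.7368 5.0293 1.1187 0.1101
19.1590 7.8587 1.9514 0.2111 0.0000
25.7858 11.9866 3.3708 0.4045 0.0000 0.0000
33.2522 17.7251 5.7530 0.7752 0.0000 0.0000 0.0000
40.3763 25.1502 9.6703 1.4857 0.0000 0.0000 0.0000 0.0000
46.6404 33.2522 15.9359 2.8473 0.0000 0.0000 0.0000 0.0000 0.0000
52.1484 40.3763 25.1502 5.4566 0.0000 0.0000 0.0000 0.0000 0.0000 0.0000

Δt=0.07556  u=1.13728  d=0.87929  q=0.47697  discount=0.99766
step 9 (expiry): payoffs max(K−S,0) = 52.1484 40.3763 25.1502 5.4566 0.0000 0.0000 0.0000 0.0000 0.0000 0.0000
step 8: (k=8,j=0): S=45.6296, (K−S)⁺=46.6404, hold=46.4245 ⇒ V=46.6404 exercise | (k=8,j=1): S=59.0178, (K−S)⁺=33.2522, hold=33.0364 ⇒ V=33.2522 exercise | (k=8,j=2): S=76.3341, (K−S)⁺=15.9359, hold=15.7200 ⇒ V=15.9359 exercise | (k=8,j=3): S=98.7313, (K−S)⁺=0.0000, hold=2.8473 ⇒ V=2.8473 continue | (k=8,j=4): S=127.7000, (K−S)⁺=0.0000, hold=0.0000 ⇒ V=0.0000 continue | (k=8,j=5): S=165.1684, (K−S)⁺=0.0000, hold=0.0000 ⇒ V=0.0000 continue | (k=8,j=6): S=213.6304, (K−S)⁺=0.0000, hold=0.0000 ⇒ V=0.0000 continue | (k=8,j=7): S=276.3116, (K−S)⁺=0.0000, hold=0.0000 ⇒ V=0.0000 continue | (k=8,j=8): S=357.3840, (K−S)⁺=0.0000, hold=0.0000 ⇒ V=0.0000 continue  boundary S*=76.3341
step 7: (k=7,j=0): S=51.8937, (K−S)⁺=40.3763, hold=40.1604 ⇒ V=40.3763 exercise | (k=7,j=1): S=67.1198, (K−S)⁺=25.1502, hold=24.9343 ⇒ V=25.1502 exercise | (k=7,j=2): S=86.8134, (K−S)⁺=5.4566, hold=9.6703 ⇒ V=9.6703 continue | (k=7,j=3): S=112.2853, (K−S)⁺=0.0000, hold=1.4857 ⇒ V=1.4857 continue | (k=7,j=4): S=145.2309, (K−S)⁺=0.0000, hold=0.0000 ⇒ V=0.0000 continue | (k=7,j=5): S=187.8430, (K−S)⁺=0.0000, hold=0.0000 ⇒ V=0.0000 continue | (k=7,j=6): S=242.9579, (K−S)⁺=0.0000, hold=0.0000 ⇒ V=0.0000 continue | (k=7,j=7): S=314.2441, (K−S)⁺=0.0000, hold=0.0000 ⇒ V=0.0000 continue  boundary S*=67.1198
step 6: (k=6,j=0): S=59.0178, (K−S)⁺=33.2522, hold=33.0364 ⇒ V=33.2522 exercise | (k=6,j=1): S=76.3341, (K−S)⁺=15.9359, hold=17.7251 ⇒ V=17.7251 continue | (k=6,j=2): S=98.7313, (K−S)⁺=0.0000, hold=5.7530 ⇒ V=5.7530 continue | (k=6,j=3): S=127.7000, (K−S)⁺=0.0000, hold=0.7752 ⇒ V=0.7752 continue | (k=6,j=4): S=165.1684, (K−S)⁺=0.0000, hold=0.0000 ⇒ V=0.0000 continue | (k=6,j=5): S=213.6304, (K−S)⁺=0.0000, hold=0.0000 ⇒ V=0.0000 continue | (k=6,j=6): S=276.3116, (K−S)⁺=0.0000, hold=0.0000 ⇒ V=0.0000 continue  boundary S*=59.0178
step 5: (k=5,j=0): S=67.1198, (K−S)⁺=25.1502, hold=25.7858 ⇒ V=25.7858 continue | (k=5,j=1): S=86.8134, (K−S)⁺=5.4566, hold=11.9866 ⇒ V=11.9866 continue | (k=5,j=2): S=112.2853, (K−S)⁺=0.0000, hold=3.3708 ⇒ V=3.3708 continue | (k=5,j=3): S=145.2309, (K−S)⁺=0.0000, hold=0.4045 ⇒ V=0.4045 continue | (k=5,j=4): S=187.8430, (K−S)⁺=0.0000, hold=0.0000 ⇒ V=0.0000 continue | (k=5,j=5): S=242.9579, (K−S)⁺=0.0000, hold=0.0000 ⇒ V=0.0000 continue  boundary S*=-
step 4: (k=4,j=0): S=76.3341, (K−S)⁺=15.9359, hold=19.1590 ⇒ V=19.1590 continue | (k=4,j=1): S=98.7313, (K−S)⁺=0.0000, hold=7.8587 ⇒ V=7.8587 continue | (k=4,j=2): S=127.7000, (K−S)⁺=0.0000, hold=1.9514 ⇒ V=1.9514 continue | (k=4,j=3): S=165.1684, (K−S)⁺=0.0000, hold=0.2111 ⇒ V=0.2111 continue | (k=4,j=4): S=213.6304, (K−S)⁺=0.0000, hold=0.0000 ⇒ V=0.0000 continue  boundary S*=-
step 3: (k=3,j=0): S=86.8134, (K−S)⁺=5.4566, hold=13.7368 ⇒ V=13.7368 continue | (k=3,j=1): S=112.2853, (K−S)⁺=0.0000, hold=5.0293 ⇒ V=5.0293 continue | (k=3,j=2): S=145.2309, (K−S)⁺=0.0000, hold=1.1187 ⇒ V=1.1187 continue | (k=3,j=3): S=187.8430, (K−S)⁺=0.0000, hold=0.1101 ⇒ V=0.1101 continue  boundary S*=-
step 2: (k=2,j=0): S=98.7313, (K−S)⁺=0.0000, hold=9.5611 ⇒ V=9.5611 continue | (k=2,j=1): S=127.7000, (K−S)⁺=0.0000, hold=3.1566 ⇒ V=3.1566 continue | (k=2,j=2): S=165.1684, (K−S)⁺=0.0000, hold=0.6362 ⇒ V=0.6362 continue  boundary S*=-
step 1: (k=1,j=0): S=112.2853, (K−S)⁺=0.0000, hold=6.4911 ⇒ V=6.4911 continue | (k=1,j=1): S=145.2309, (K−S)⁺=0.0000, hold=1.9499 ⇒ V=1.9499 continue  boundary S*=-
step 0: (k=0,j=0): S=127.7000, (K−S)⁺=0.0000, hold=4.3149 ⇒ V=4.3149 continue  boundary S*=-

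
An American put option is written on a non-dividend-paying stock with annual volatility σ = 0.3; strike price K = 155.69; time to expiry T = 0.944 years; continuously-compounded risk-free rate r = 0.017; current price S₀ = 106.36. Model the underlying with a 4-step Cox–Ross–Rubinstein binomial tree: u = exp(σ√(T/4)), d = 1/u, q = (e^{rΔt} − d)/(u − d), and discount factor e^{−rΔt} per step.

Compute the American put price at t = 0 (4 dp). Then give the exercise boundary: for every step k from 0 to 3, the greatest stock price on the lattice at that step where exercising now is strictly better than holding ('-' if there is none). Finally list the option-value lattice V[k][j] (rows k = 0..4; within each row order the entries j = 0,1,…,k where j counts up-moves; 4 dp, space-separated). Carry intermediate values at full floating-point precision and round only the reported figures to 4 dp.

Δt=0.23600, u=1.15689, d=0.86438, q=0.47737, disc=e^(-rΔt)=0.99600
k=4 terminal: V=max(K-S,0) → 96.3151 76.2223 49.3300 13.3372 0.0000
k=3: j=0 S=68.6905 intr=86.9995 cont=86.3761 V=86.9995[EX]; j=1 S=91.9358 intr=63.7542 cont=63.1309 V=63.7542[EX]; j=2 S=123.0473 intr=32.6427 cont=32.0193 V=32.6427[EX]; j=3 S=164.6872 intr=0.0000 cont=6.9425 V=6.9425[hold]  S*(3)=123.0473
k=2: j=0 S=79.4677 intr=76.2223 cont=75.5989 V=76.2223[EX]; j=1 S=106.3600 intr=49.3300 cont=48.7066 V=49.3300[EX]; j=2 S=142.3528 intr=13.3372 cont=20.2925 V=20.2925[hold]  S*(2)=106.3600
k=1: j=0 S=91.9358 intr=63.7542 cont=63.1309 V=63.7542[EX]; j=1 S=123.0473 intr=32.6427 cont=35.3263 V=35.3263[hold]  S*(1)=91.9358
k=0: j=0 S=106.3600 intr=49.3300 cont=49.9826 V=49.9826[hold]  S*(0)=-

price = 49.9826
boundary = - 91.9358 106.3600 123.0473
tree:
49.9826
63.7542 35.3263
76.2223 49.3300 20.2925
86.9995 63.7542 32.6427 6.9425
96.3151 76.2223 49.3300 13.3372 0.0000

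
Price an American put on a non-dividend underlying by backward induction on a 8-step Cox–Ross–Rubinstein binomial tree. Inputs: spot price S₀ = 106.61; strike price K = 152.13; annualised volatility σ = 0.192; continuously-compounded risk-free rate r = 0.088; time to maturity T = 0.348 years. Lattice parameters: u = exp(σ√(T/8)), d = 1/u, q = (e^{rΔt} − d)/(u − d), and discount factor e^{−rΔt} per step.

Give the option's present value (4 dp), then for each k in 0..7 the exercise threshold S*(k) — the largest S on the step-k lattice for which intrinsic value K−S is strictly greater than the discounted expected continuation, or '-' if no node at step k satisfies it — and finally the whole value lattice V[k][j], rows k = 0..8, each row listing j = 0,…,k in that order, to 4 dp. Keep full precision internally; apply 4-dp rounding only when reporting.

Δt=0.04350  u=1.04086  d=0.96075  q=0.53787  discount=0.99618
step 8 (expiry): payoffs max(K−S,0) = 74.7430 68.2901 61.2992 53.7254 45.5200 36.6304 26.9996 16.5657 5.2618
step 7: (k=7,j=0): S=80.5489, (K−S)⁺=71.5811, hold=70.9999 ⇒ V=71.5811 exercise | (k=7,j=1): S=87.2653, (K−S)⁺=64.8647, hold=64.2834 ⇒ V=64.8647 exercise | (k=7,j=2): S=94.5419, (K−S)⁺=57.5881, hold=57.0069 ⇒ V=57.5881 exercise | (k=7,j=3): S=102.4252, (K−S)⁺=49.7048, hold=49.1236 ⇒ V=49.7048 exercise | (k=7,j=4): S=110.9658, (K−S)⁺=41.1642, hold=40.5830 ⇒ V=41.1642 exercise | (k=7,j=5): S=120.2186, (K−S)⁺=31.9114, hold=31.3302 ⇒ V=31.9114 exercise | (k=7,j=6): S=130.2429, (K−S)⁺=21.8871, hold=21.3059 ⇒ V=21.8871 exercise | (k=7,j=7): S=141.1031, (K−S)⁺=11.0269, hold=10.4457 ⇒ V=11.0269 exercise  boundary S*=141.1031
step 6: (k=6,j=0): S=83.8399, (K−S)⁺=68.2901, hold=67.7089 ⇒ V=68.2901 exercise | (k=6,j=1): S=90.8308, (K−S)⁺=61.2992, hold=60.7180 ⇒ V=61.2992 exercise | (k=6,j=2): S=98.4046, (K−S)⁺=53.7254, hold=53.1441 ⇒ V=53.7254 exercise | (k=6,j=3): S=106.6100, (K−S)⁺=45.5200, hold=44.9388 ⇒ V=45.5200 exercise | (k=6,j=4): S=115.4996, (K−S)⁺=36.6304, hold=36.0492 ⇒ V=36.6304 exercise | (k=6,j=5): S=125.1304, (K−S)⁺=26.9996, hold=26.4184 ⇒ V=26.9996 exercise | (k=6,j=6): S=135.5643, (K−S)⁺=16.5657, hold=15.9845 ⇒ V=16.5657 exercise  boundary S*=135.5643
step 5: (k=5,j=0): S=87.2653, (K−S)⁺=64.8647, hold=64.2834 ⇒ V=64.8647 exercise | (k=5,j=1): S=94.5419, (K−S)⁺=57.5881, hold=57.0069 ⇒ V=57.5881 exercise | (k=5,j=2): S=102.4252, (K−S)⁺=49.7048, hold=49.1236 ⇒ V=49.7048 exercise | (k=5,j=3): S=110.9658, (K−S)⁺=41.1642, hold=40.5830 ⇒ V=41.1642 exercise | (k=5,j=4): S=120.2186, (K−S)⁺=31.9114, hold=31.3302 ⇒ V=31.9114 exercise | (k=5,j=5): S=130.2429, (K−S)⁺=21.8871, hold=21.3059 ⇒ V=21.8871 exercise  boundary S*=130.2429
step 4: (k=4,j=0): S=90.8308, (K−S)⁺=61.2992, hold=60.7180 ⇒ V=61.2992 exercise | (k=4,j=1): S=98.4046, (K−S)⁺=53.7254, hold=53.1441 ⇒ V=53.7254 exercise | (k=4,j=2): S=106.6100, (K−S)⁺=45.5200, hold=44.9388 ⇒ V=45.5200 exercise | (k=4,j=3): S=115.4996, (K−S)⁺=36.6304, hold=36.0492 ⇒ V=36.6304 exercise | (k=4,j=4): S=125.1304, (K−S)⁺=26.9996, hold=26.4184 ⇒ V=26.9996 exercise  boundary S*=125.1304
step 3: (k=3,j=0): S=94.5419, (K−S)⁺=57.5881, hold=57.0069 ⇒ V=57.5881 exercise | (k=3,j=1): S=102.4252, (K−S)⁺=49.7048, hold=49.1236 ⇒ V=49.7048 exercise | (k=3,j=2): S=110.9658, (K−S)⁺=41.1642, hold=40.5830 ⇒ V=41.1642 exercise | (k=3,j=3): S=120.2186, (K−S)⁺=31.9114, hold=31.3302 ⇒ V=31.9114 exercise  boundary S*=120.2186
step 2: (k=2,j=0): S=98.4046, (K−S)⁺=53.7254, hold=53.1441 ⇒ V=53.7254 exercise | (k=2,j=1): S=106.6100, (K−S)⁺=45.5200, hold=44.9388 ⇒ V=45.5200 exercise | (k=2,j=2): S=115.4996, (K−S)⁺=36.6304, hold=36.0492 ⇒ V=36.6304 exercise  boundary S*=115.4996
step 1: (k=1,j=0): S=102.4252, (K−S)⁺=49.7048, hold=49.1236 ⇒ V=49.7048 exercise | (k=1,j=1): S=110.9658, (K−S)⁺=41.1642, hold=40.5830 ⇒ V=41.1642 exercise  boundary S*=110.9658
step 0: (k=0,j=0): S=106.6100, (K−S)⁺=45.5200, hold=44.9388 ⇒ V=45.5200 exercise  boundary S*=106.6100

price = 45.5200
boundary = 106.6100 110.9658 115.4996 120.2186 125.1304 130.2429 135.5643 141.1031
tree:
45.5200
49.7048 41.1642
53.7254 45.5200 36.6304
57.5881 49.7048 41.1642 31.9114
61.2992 53.7254 45.5200 36.6304 26.9996
64.8647 57.5881 49.7048 41.1642 31.9114 21.8871
68.2901 61.2992 53.7254 45.5200 36.6304 26.9996 16.5657
71.5811 64.8647 57.5881 49.7048 41.1642 31.9114 21.8871 11.0269
74.7430 68.2901 61.2992 53.7254 45.5200 36.6304 26.9996 16.5657 5.2618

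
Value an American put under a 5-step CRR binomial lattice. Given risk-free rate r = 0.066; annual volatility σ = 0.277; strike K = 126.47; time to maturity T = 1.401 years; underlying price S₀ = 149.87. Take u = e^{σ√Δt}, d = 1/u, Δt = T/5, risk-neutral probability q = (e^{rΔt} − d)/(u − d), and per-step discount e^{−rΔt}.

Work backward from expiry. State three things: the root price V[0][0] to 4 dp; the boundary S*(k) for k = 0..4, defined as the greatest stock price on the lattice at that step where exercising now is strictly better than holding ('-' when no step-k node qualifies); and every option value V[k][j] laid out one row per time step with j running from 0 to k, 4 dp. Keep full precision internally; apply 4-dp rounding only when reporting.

Δt=0.28020  u=1.15792  d=0.86362  q=0.52683  discount=0.98168
step 5 (expiry): payoffs max(K−S,0) = 54.4724 29.9368 0.0000 0.0000 0.0000 0.0000
step 4: (k=4,j=0): S=83.3677, (K−S)⁺=43.1023, hold=40.7850 ⇒ V=43.1023 exercise | (k=4,j=1): S=111.7780, (K−S)⁺=14.6920, hold=13.9056 ⇒ V=14.6920 exercise | (k=4,j=2): S=149.8700, (K−S)⁺=0.0000, hold=0.0000 ⇒ V=0.0000 continue | (k=4,j=3): S=200.9432, (K−S)⁺=0.0000, hold=0.0000 ⇒ V=0.0000 continue | (k=4,j=4): S=269.4212, (K−S)⁺=0.0000, hold=0.0000 ⇒ V=0.0000 continue  boundary S*=111.7780
step 3: (k=3,j=0): S=96.5332, (K−S)⁺=29.9368, hold=27.6194 ⇒ V=29.9368 exercise | (k=3,j=1): S=129.4301, (K−S)⁺=0.0000, hold=6.8245 ⇒ V=6.8245 continue | (k=3,j=2): S=173.5378, (K−S)⁺=0.0000, hold=0.0000 ⇒ V=0.0000 continue | (k=3,j=3): S=232.6765, (K−S)⁺=0.0000, hold=0.0000 ⇒ V=0.0000 continue  boundary S*=96.5332
step 2: (k=2,j=0): S=111.7780, (K−S)⁺=14.6920, hold=17.4351 ⇒ V=17.4351 continue | (k=2,j=1): S=149.8700, (K−S)⁺=0.0000, hold=3.1700 ⇒ V=3.1700 continue | (k=2,j=2): S=200.9432, (K−S)⁺=0.0000, hold=0.0000 ⇒ V=0.0000 continue  boundary S*=-
step 1: (k=1,j=0): S=129.4301, (K−S)⁺=0.0000, hold=9.7380 ⇒ V=9.7380 continue | (k=1,j=1): S=173.5378, (K−S)⁺=0.0000, hold=1.4724 ⇒ V=1.4724 continue  boundary S*=-
step 0: (k=0,j=0): S=149.8700, (K−S)⁺=0.0000, hold=5.2848 ⇒ V=5.2848 continue  boundary S*=-

price = 5.2848
boundary = - - - 96.5332 111.7780
tree:
5.2848
9.7380 1.4724
17.4351 3.1700 0.0000
29.9368 6.8245 0.0000 0.0000
43.1023 14.6920 0.0000 0.0000 0.0000
54.4724 29.9368 0.0000 0.0000 0.0000 0.0000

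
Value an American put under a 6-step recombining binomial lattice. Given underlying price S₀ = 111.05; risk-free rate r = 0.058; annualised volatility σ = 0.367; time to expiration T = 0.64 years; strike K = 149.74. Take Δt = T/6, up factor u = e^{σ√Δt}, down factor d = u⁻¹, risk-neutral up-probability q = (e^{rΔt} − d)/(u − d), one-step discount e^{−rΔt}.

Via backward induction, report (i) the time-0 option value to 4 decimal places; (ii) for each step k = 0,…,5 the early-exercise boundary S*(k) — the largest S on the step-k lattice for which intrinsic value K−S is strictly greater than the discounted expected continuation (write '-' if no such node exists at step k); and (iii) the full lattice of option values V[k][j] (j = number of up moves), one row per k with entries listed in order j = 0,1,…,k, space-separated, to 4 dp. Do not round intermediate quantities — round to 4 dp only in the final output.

params: Δt=0.10667 u=1.12734 d=0.88704 q=0.49590 e^(-rΔt)=0.99383
t_6 payoffs: 95.6413 80.9861 62.3608 38.6900 8.6068 0.0000 0.0000
t_5: node(5,0) S=60.9877 payoff=88.7523 vs cont=87.8288 → 88.7523 [stop]  node(5,1) S=77.5091 payoff=72.2309 vs cont=71.3074 → 72.2309 [stop]  node(5,2) S=98.5061 payoff=51.2339 vs cont=50.3103 → 51.2339 [stop]  node(5,3) S=125.1912 payoff=24.5488 vs cont=23.6253 → 24.5488 [stop]  node(5,4) S=159.1052 payoff=0.0000 vs cont=4.3120 → 4.3120 [wait]  node(5,5) S=202.2064 payoff=0.0000 vs cont=0.0000 → 0.0000 [wait]  ⇒ S*(5)=125.1912
t_4: node(4,0) S=68.7539 payoff=80.9861 vs cont=80.0625 → 80.9861 [stop]  node(4,1) S=87.3792 payoff=62.3608 vs cont=61.4373 → 62.3608 [stop]  node(4,2) S=111.0500 payoff=38.6900 vs cont=37.7665 → 38.6900 [stop]  node(4,3) S=141.1332 payoff=8.6068 vs cont=14.4239 → 14.4239 [wait]  node(4,4) S=179.3658 payoff=0.0000 vs cont=2.1603 → 2.1603 [wait]  ⇒ S*(4)=111.0500
t_3: node(3,0) S=77.5091 payoff=72.2309 vs cont=71.3074 → 72.2309 [stop]  node(3,1) S=98.5061 payoff=51.2339 vs cont=50.3103 → 51.2339 [stop]  node(3,2) S=125.1912 payoff=24.5488 vs cont=26.4921 → 26.4921 [wait]  node(3,3) S=159.1052 payoff=0.0000 vs cont=8.2910 → 8.2910 [wait]  ⇒ S*(3)=98.5061
t_2: node(2,0) S=87.3792 payoff=62.3608 vs cont=61.4373 → 62.3608 [stop]  node(2,1) S=111.0500 payoff=38.6900 vs cont=38.7242 → 38.7242 [wait]  node(2,2) S=141.1332 payoff=8.6068 vs cont=17.3585 → 17.3585 [wait]  ⇒ S*(2)=87.3792
t_1: node(1,0) S=98.5061 payoff=51.2339 vs cont=50.3272 → 51.2339 [stop]  node(1,1) S=125.1912 payoff=24.5488 vs cont=27.9556 → 27.9556 [wait]  ⇒ S*(1)=98.5061
t_0: node(0,0) S=111.0500 payoff=38.6900 vs cont=39.4455 → 39.4455 [wait]  ⇒ S*(0)=-

price = 39.4455
boundary = - 98.5061 87.3792 98.5061 111.0500 125.1912
tree:
39.4455
51.2339 27.9556
62.3608 38.7242 17.3585
72.2309 51.2339 26.4921 8.2910
80.9861 62.3608 38.6900 14.4239 2.1603
88.7523 72.2309 51.2339 24.5488 4.3120 0.0000
95.6413 80.9861 62.3608 38.6900 8.6068 0.0000 0.0000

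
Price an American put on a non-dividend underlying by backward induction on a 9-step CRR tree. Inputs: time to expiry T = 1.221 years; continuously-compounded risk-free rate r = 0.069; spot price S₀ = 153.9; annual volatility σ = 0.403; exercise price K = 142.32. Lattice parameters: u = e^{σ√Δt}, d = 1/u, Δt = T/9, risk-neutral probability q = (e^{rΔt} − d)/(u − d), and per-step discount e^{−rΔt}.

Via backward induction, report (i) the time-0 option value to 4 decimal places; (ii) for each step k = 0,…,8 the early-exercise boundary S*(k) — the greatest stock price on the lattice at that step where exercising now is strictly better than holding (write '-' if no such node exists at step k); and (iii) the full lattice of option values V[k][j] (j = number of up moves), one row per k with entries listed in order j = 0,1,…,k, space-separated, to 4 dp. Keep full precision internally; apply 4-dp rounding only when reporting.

price = 16.5417
boundary = - - - - 84.9919 98.5922 84.9919 98.5922 114.3689
tree:
16.5417
23.6203 9.6209
32.8012 14.6853 4.6272
44.1345 21.8407 7.6508 1.6246
57.3281 31.4879 12.3951 2.9469 0.3039
69.0524 43.7278 19.5758 5.2910 0.6068 0.0000
79.1593 57.3281 29.9146 9.3803 1.2118 0.0000 0.0000
87.8720 69.0524 43.7278 16.3644 2.4199 0.0000 0.0000 0.0000
95.3829 79.1593 57.3281 27.9511 4.8323 0.0000 0.0000 0.0000 0.0000
101.8577 87.8720 69.0524 43.7278 9.6498 0.0000 0.0000 0.0000 0.0000 0.0000

Δt=0.13567, u=1.16002, d=0.86205, q=0.49452, disc=e^(-rΔt)=0.99068
k=9 terminal: V=max(K-S,0) → 101.8577 87.8720 69.0524 43.7278 9.6498 0.0000 0.0000 0.0000 0.0000 0.0000
k=8: j=0 S=46.9371 intr=95.3829 cont=94.0569 V=95.3829[EX]; j=1 S=63.1607 intr=79.1593 cont=77.8333 V=79.1593[EX]; j=2 S=84.9919 intr=57.3281 cont=56.0021 V=57.3281[EX]; j=3 S=114.3689 intr=27.9511 cont=26.6250 V=27.9511[EX]; j=4 S=153.9000 intr=0.0000 cont=4.8323 V=4.8323[hold]; j=5 S=207.0948 intr=0.0000 cont=0.0000 V=0.0000[hold]; j=6 S=278.6761 intr=0.0000 cont=0.0000 V=0.0000[hold]; j=7 S=374.9992 intr=0.0000 cont=0.0000 V=0.0000[hold]; j=8 S=504.6159 intr=0.0000 cont=0.0000 V=0.0000[hold]  S*(8)=114.3689
k=7: j=0 S=54.4480 intr=87.8720 cont=86.5460 V=87.8720[EX]; j=1 S=73.2676 intr=69.0524 cont=67.7263 V=69.0524[EX]; j=2 S=98.5922 intr=43.7278 cont=42.4017 V=43.7278[EX]; j=3 S=132.6702 intr=9.6498 cont=16.3644 V=16.3644[hold]; j=4 S=178.5270 intr=0.0000 cont=2.4199 V=2.4199[hold]; j=5 S=240.2340 intr=0.0000 cont=0.0000 V=0.0000[hold]; j=6 S=323.2697 intr=0.0000 cont=0.0000 V=0.0000[hold]; j=7 S=435.0064 intr=0.0000 cont=0.0000 V=0.0000[hold]  S*(7)=98.5922
k=6: j=0 S=63.1607 intr=79.1593 cont=77.8333 V=79.1593[EX]; j=1 S=84.9919 intr=57.3281 cont=56.0021 V=57.3281[EX]; j=2 S=114.3689 intr=27.9511 cont=29.9146 V=29.9146[hold]; j=3 S=153.9000 intr=0.0000 cont=9.3803 V=9.3803[hold]; j=4 S=207.0948 intr=0.0000 cont=1.2118 V=1.2118[hold]; j=5 S=278.6761 intr=0.0000 cont=0.0000 V=0.0000[hold]; j=6 S=374.9992 intr=0.0000 cont=0.0000 V=0.0000[hold]  S*(6)=84.9919
k=5: j=0 S=73.2676 intr=69.0524 cont=67.7263 V=69.0524[EX]; j=1 S=98.5922 intr=43.7278 cont=43.3637 V=43.7278[EX]; j=2 S=132.6702 intr=9.6498 cont=19.5758 V=19.5758[hold]; j=3 S=178.5270 intr=0.0000 cont=5.2910 V=5.2910[hold]; j=4 S=240.2340 intr=0.0000 cont=0.6068 V=0.6068[hold]; j=5 S=323.2697 intr=0.0000 cont=0.0000 V=0.0000[hold]  S*(5)=98.5922
k=4: j=0 S=84.9919 intr=57.3281 cont=56.0021 V=57.3281[EX]; j=1 S=114.3689 intr=27.9511 cont=31.4879 V=31.4879[hold]; j=2 S=153.9000 intr=0.0000 cont=12.3951 V=12.3951[hold]; j=3 S=207.0948 intr=0.0000 cont=2.9469 V=2.9469[hold]; j=4 S=278.6761 intr=0.0000 cont=0.3039 V=0.3039[hold]  S*(4)=84.9919
k=3: j=0 S=98.5922 intr=43.7278 cont=44.1345 V=44.1345[hold]; j=1 S=132.6702 intr=9.6498 cont=21.8407 V=21.8407[hold]; j=2 S=178.5270 intr=0.0000 cont=7.6508 V=7.6508[hold]; j=3 S=240.2340 intr=0.0000 cont=1.6246 V=1.6246[hold]  S*(3)=-
k=2: j=0 S=114.3689 intr=27.9511 cont=32.8012 V=32.8012[hold]; j=1 S=153.9000 intr=0.0000 cont=14.6853 V=14.6853[hold]; j=2 S=207.0948 intr=0.0000 cont=4.6272 V=4.6272[hold]  S*(2)=-
k=1: j=0 S=132.6702 intr=9.6498 cont=23.6203 V=23.6203[hold]; j=1 S=178.5270 intr=0.0000 cont=9.6209 V=9.6209[hold]  S*(1)=-
k=0: j=0 S=153.9000 intr=0.0000 cont=16.5417 V=16.5417[hold]  S*(0)=-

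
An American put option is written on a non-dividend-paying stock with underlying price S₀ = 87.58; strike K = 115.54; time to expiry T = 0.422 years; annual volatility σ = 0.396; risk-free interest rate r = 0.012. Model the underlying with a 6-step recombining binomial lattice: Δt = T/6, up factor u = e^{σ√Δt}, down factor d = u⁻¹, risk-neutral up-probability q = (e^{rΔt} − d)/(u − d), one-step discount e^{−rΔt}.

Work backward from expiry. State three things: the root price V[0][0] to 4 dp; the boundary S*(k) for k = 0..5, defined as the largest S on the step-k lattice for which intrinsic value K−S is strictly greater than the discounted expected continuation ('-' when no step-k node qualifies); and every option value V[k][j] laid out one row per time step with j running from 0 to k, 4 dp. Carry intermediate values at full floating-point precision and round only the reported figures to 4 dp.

Δt=0.07033  u=1.11073  d=0.90031  q=0.47778  discount=0.99916
step 6 (expiry): payoffs max(K−S,0) = 68.9015 58.0007 44.5520 27.9600 7.4900 0.0000 0.0000
step 5: (k=5,j=0): S=51.8030, (K−S)⁺=63.7370, hold=63.6395 ⇒ V=63.7370 exercise | (k=5,j=1): S=63.9109, (K−S)⁺=51.6291, hold=51.5316 ⇒ V=51.6291 exercise | (k=5,j=2): S=78.8488, (K−S)⁺=36.6912, hold=36.5938 ⇒ V=36.6912 exercise | (k=5,j=3): S=97.2781, (K−S)⁺=18.2619, hold=18.1645 ⇒ V=18.2619 exercise | (k=5,j=4): S=120.0148, (K−S)⁺=0.0000, hold=3.9081 ⇒ V=3.9081 continue | (k=5,j=5): S=148.0659, (K−S)⁺=0.0000, hold=0.0000 ⇒ V=0.0000 continue  boundary S*=97.2781
step 4: (k=4,j=0): S=57.5393, (K−S)⁺=58.0007, hold=57.9032 ⇒ V=58.0007 exercise | (k=4,j=1): S=70.9880, (K−S)⁺=44.5520, hold=44.4545 ⇒ V=44.5520 exercise | (k=4,j=2): S=87.5800, (K−S)⁺=27.9600, hold=27.8625 ⇒ V=27.9600 exercise | (k=4,j=3): S=108.0500, (K−S)⁺=7.4900, hold=11.3943 ⇒ V=11.3943 continue | (k=4,j=4): S=133.3045, (K−S)⁺=0.0000, hold=2.0392 ⇒ V=2.0392 continue  boundary S*=87.5800
step 3: (k=3,j=0): S=63.9109, (K−S)⁺=51.6291, hold=51.5316 ⇒ V=51.6291 exercise | (k=3,j=1): S=78.8488, (K−S)⁺=36.6912, hold=36.5938 ⇒ V=36.6912 exercise | (k=3,j=2): S=97.2781, (K−S)⁺=18.2619, hold=20.0283 ⇒ V=20.0283 continue | (k=3,j=3): S=120.0148, (K−S)⁺=0.0000, hold=6.9188 ⇒ V=6.9188 continue  boundary S*=78.8488
step 2: (k=2,j=0): S=70.9880, (K−S)⁺=44.5520, hold=44.4545 ⇒ V=44.5520 exercise | (k=2,j=1): S=87.5800, (K−S)⁺=27.9600, hold=28.7058 ⇒ V=28.7058 continue | (k=2,j=2): S=108.0500, (K−S)⁺=7.4900, hold=13.7532 ⇒ V=13.7532 continue  boundary S*=70.9880
step 1: (k=1,j=0): S=78.8488, (K−S)⁺=36.6912, hold=36.9498 ⇒ V=36.9498 continue | (k=1,j=1): S=97.2781, (K−S)⁺=18.2619, hold=21.5435 ⇒ V=21.5435 continue  boundary S*=-
step 0: (k=0,j=0): S=87.5800, (K−S)⁺=27.9600, hold=29.5640 ⇒ V=29.5640 continue  boundary S*=-

price = 29.5640
boundary = - - 70.9880 78.8488 87.5800 97.2781
tree:
29.5640
36.9498 21.5435
44.5520 28.7058 13.7532
51.6291 36.6912 20.0283 6.9188
58.0007 44.5520 27.9600 11.3943 2.0392
63.7370 51.6291 36.6912 18.2619 3.9081 0.0000
68.9015 58.0007 44.5520 27.9600 7.4900 0.0000 0.0000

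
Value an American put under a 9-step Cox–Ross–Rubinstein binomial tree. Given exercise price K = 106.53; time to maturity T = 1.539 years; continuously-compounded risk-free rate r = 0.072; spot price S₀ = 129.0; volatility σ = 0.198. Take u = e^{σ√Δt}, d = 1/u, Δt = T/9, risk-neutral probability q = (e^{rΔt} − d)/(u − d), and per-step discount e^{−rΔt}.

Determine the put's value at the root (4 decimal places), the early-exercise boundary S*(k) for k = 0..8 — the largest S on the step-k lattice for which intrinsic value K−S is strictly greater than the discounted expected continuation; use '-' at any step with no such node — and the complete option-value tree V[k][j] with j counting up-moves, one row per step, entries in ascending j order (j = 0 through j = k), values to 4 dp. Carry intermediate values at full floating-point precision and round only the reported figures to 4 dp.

price = 1.7253
boundary = - - - - - 85.6634 92.9725 85.6634 92.9725
tree:
1.7253
3.0110 0.7335
5.1287 1.3809 0.2309
8.4894 2.5498 0.4749 0.0405
13.5818 4.5975 0.9657 0.0922 0.0000
20.8666 8.0466 1.9358 0.2098 0.0000 0.0000
27.6010 13.5575 3.8094 0.4773 0.0000 0.0000 0.0000
33.8060 20.8666 7.3132 1.0862 0.0000 0.0000 0.0000 0.0000
39.5232 27.6010 13.5575 2.4718 0.0000 0.0000 0.0000 0.0000 0.0000
44.7909 33.8060 20.8666 5.6249 0.0000 0.0000 0.0000 0.0000 0.0000 0.0000

Δt=0.17100  u=1.08532  d=0.92139  q=0.55511  discount=0.98776
step 9 (expiry): payoffs max(K−S,0) = 44.7909 33.8060 20.8666 5.6249 0.0000 0.0000 0.0000 0.0000 0.0000 0.0000
step 8: (k=8,j=0): S=67.0068, (K−S)⁺=39.5232, hold=38.2196 ⇒ V=39.5232 exercise | (k=8,j=1): S=78.9290, (K−S)⁺=27.6010, hold=26.2974 ⇒ V=27.6010 exercise | (k=8,j=2): S=92.9725, (K−S)⁺=13.5575, hold=12.2540 ⇒ V=13.5575 exercise | (k=8,j=3): S=109.5146, (K−S)⁺=0.0000, hold=2.4718 ⇒ V=2.4718 continue | (k=8,j=4): S=129.0000, (K−S)⁺=0.0000, hold=0.0000 ⇒ V=0.0000 continue | (k=8,j=5): S=151.9523, (K−S)⁺=0.0000, hold=0.0000 ⇒ V=0.0000 continue | (k=8,j=6): S=178.9885, (K−S)⁺=0.0000, hold=0.0000 ⇒ V=0.0000 continue | (k=8,j=7): S=210.8350, (K−S)⁺=0.0000, hold=0.0000 ⇒ V=0.0000 continue | (k=8,j=8): S=248.3479, (K−S)⁺=0.0000, hold=0.0000 ⇒ V=0.0000 continue  boundary S*=92.9725
step 7: (k=7,j=0): S=72.7240, (K−S)⁺=33.8060, hold=32.5024 ⇒ V=33.8060 exercise | (k=7,j=1): S=85.6634, (K−S)⁺=20.8666, hold=19.5630 ⇒ V=20.8666 exercise | (k=7,j=2): S=100.9051, (K−S)⁺=5.6249, hold=7.3132 ⇒ V=7.3132 continue | (k=7,j=3): S=118.8587, (K−S)⁺=0.0000, hold=1.0862 ⇒ V=1.0862 continue | (k=7,j=4): S=140.0066, (K−S)⁺=0.0000, hold=0.0000 ⇒ V=0.0000 continue | (k=7,j=5): S=164.9173, (K−S)⁺=0.0000, hold=0.0000 ⇒ V=0.0000 continue | (k=7,j=6): S=194.2602, (K−S)⁺=0.0000, hold=0.0000 ⇒ V=0.0000 continue | (k=7,j=7): S=228.8240, (K−S)⁺=0.0000, hold=0.0000 ⇒ V=0.0000 continue  boundary S*=85.6634
step 6: (k=6,j=0): S=78.9290, (K−S)⁺=27.6010, hold=26.2974 ⇒ V=27.6010 exercise | (k=6,j=1): S=92.9725, (K−S)⁺=13.5575, hold=13.1797 ⇒ V=13.5575 exercise | (k=6,j=2): S=109.5146, (K−S)⁺=0.0000, hold=3.8094 ⇒ V=3.8094 continue | (k=6,j=3): S=129.0000, (K−S)⁺=0.0000, hold=0.4773 ⇒ V=0.4773 continue | (k=6,j=4): S=151.9523, (K−S)⁺=0.0000, hold=0.0000 ⇒ V=0.0000 continue | (k=6,j=5): S=178.9885, (K−S)⁺=0.0000, hold=0.0000 ⇒ V=0.0000 continue | (k=6,j=6): S=210.8350, (K−S)⁺=0.0000, hold=0.0000 ⇒ V=0.0000 continue  boundary S*=92.9725
step 5: (k=5,j=0): S=85.6634, (K−S)⁺=20.8666, hold=19.5630 ⇒ V=20.8666 exercise | (k=5,j=1): S=100.9051, (K−S)⁺=5.6249, hold=8.0466 ⇒ V=8.0466 continue | (k=5,j=2): S=118.8587, (K−S)⁺=0.0000, hold=1.9358 ⇒ V=1.9358 continue | (k=5,j=3): S=140.0066, (K−S)⁺=0.0000, hold=0.2098 ⇒ V=0.2098 continue | (k=5,j=4): S=164.9173, (K−S)⁺=0.0000, hold=0.0000 ⇒ V=0.0000 continue | (k=5,j=5): S=194.2602, (K−S)⁺=0.0000, hold=0.0000 ⇒ V=0.0000 continue  boundary S*=85.6634
step 4: (k=4,j=0): S=92.9725, (K−S)⁺=13.5575, hold=13.5818 ⇒ V=13.5818 continue | (k=4,j=1): S=109.5146, (K−S)⁺=0.0000, hold=4.5975 ⇒ V=4.5975 continue | (k=4,j=2): S=129.0000, (K−S)⁺=0.0000, hold=0.9657 ⇒ V=0.9657 continue | (k=4,j=3): S=151.9523, (K−S)⁺=0.0000, hold=0.0922 ⇒ V=0.0922 continue | (k=4,j=4): S=178.9885, (K−S)⁺=0.0000, hold=0.0000 ⇒ V=0.0000 continue  boundary S*=-
step 3: (k=3,j=0): S=100.9051, (K−S)⁺=5.6249, hold=8.4894 ⇒ V=8.4894 continue | (k=3,j=1): S=118.8587, (K−S)⁺=0.0000, hold=2.5498 ⇒ V=2.5498 continue | (k=3,j=2): S=140.0066, (K−S)⁺=0.0000, hold=0.4749 ⇒ V=0.4749 continue | (k=3,j=3): S=164.9173, (K−S)⁺=0.0000, hold=0.0405 ⇒ V=0.0405 continue  boundary S*=-
step 2: (k=2,j=0): S=109.5146, (K−S)⁺=0.0000, hold=5.1287 ⇒ V=5.1287 continue | (k=2,j=1): S=129.0000, (K−S)⁺=0.0000, hold=1.3809 ⇒ V=1.3809 continue | (k=2,j=2): S=151.9523, (K−S)⁺=0.0000, hold=0.2309 ⇒ V=0.2309 continue  boundary S*=-
step 1: (k=1,j=0): S=118.8587, (K−S)⁺=0.0000, hold=3.0110 ⇒ V=3.0110 continue | (k=1,j=1): S=140.0066, (K−S)⁺=0.0000, hold=0.7335 ⇒ V=0.7335 continue  boundary S*=-
step 0: (k=0,j=0): S=129.0000, (K−S)⁺=0.0000, hold=1.7253 ⇒ V=1.7253 continue  boundary S*=-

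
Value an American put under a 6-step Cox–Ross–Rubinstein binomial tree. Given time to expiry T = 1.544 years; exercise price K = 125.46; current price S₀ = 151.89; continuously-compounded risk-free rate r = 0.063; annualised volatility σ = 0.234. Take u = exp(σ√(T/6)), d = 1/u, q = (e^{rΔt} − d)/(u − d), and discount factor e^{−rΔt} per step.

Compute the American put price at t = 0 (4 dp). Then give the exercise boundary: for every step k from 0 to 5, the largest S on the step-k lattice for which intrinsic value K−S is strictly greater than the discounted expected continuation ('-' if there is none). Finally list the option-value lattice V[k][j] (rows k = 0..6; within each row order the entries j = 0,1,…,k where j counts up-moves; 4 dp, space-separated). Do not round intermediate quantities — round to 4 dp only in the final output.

price = 3.6983
boundary = - - - - 94.4757 106.3830
tree:
3.6983
6.6152 1.3161
11.5202 2.6213 0.2399
19.3650 5.1612 0.5289 0.0000
30.9843 10.0159 1.1661 0.0000 0.0000
41.5589 19.0770 2.5711 0.0000 0.0000 0.0000
50.9499 30.9843 5.6689 0.0000 0.0000 0.0000 0.0000

Δt=0.25733, u=1.12604, d=0.88807, q=0.53904, disc=e^(-rΔt)=0.98392
k=6 terminal: V=max(K-S,0) → 50.9499 30.9843 5.6689 0.0000 0.0000 0.0000 0.0000
k=5: j=0 S=83.9011 intr=41.5589 cont=39.5414 V=41.5589[EX]; j=1 S=106.3830 intr=19.0770 cont=17.0594 V=19.0770[EX]; j=2 S=134.8891 intr=0.0000 cont=2.5711 V=2.5711[hold]; j=3 S=171.0336 intr=0.0000 cont=0.0000 V=0.0000[hold]; j=4 S=216.8633 intr=0.0000 cont=0.0000 V=0.0000[hold]; j=5 S=274.9735 intr=0.0000 cont=0.0000 V=0.0000[hold]  S*(5)=106.3830
k=4: j=0 S=94.4757 intr=30.9843 cont=28.9668 V=30.9843[EX]; j=1 S=119.7911 intr=5.6689 cont=10.0159 V=10.0159[hold]; j=2 S=151.8900 intr=0.0000 cont=1.1661 V=1.1661[hold]; j=3 S=192.5900 intr=0.0000 cont=0.0000 V=0.0000[hold]; j=4 S=244.1959 intr=0.0000 cont=0.0000 V=0.0000[hold]  S*(4)=94.4757
k=3: j=0 S=106.3830 intr=19.0770 cont=19.3650 V=19.3650[hold]; j=1 S=134.8891 intr=0.0000 cont=5.1612 V=5.1612[hold]; j=2 S=171.0336 intr=0.0000 cont=0.5289 V=0.5289[hold]; j=3 S=216.8633 intr=0.0000 cont=0.0000 V=0.0000[hold]  S*(3)=-
k=2: j=0 S=119.7911 intr=5.6689 cont=11.5202 V=11.5202[hold]; j=1 S=151.8900 intr=0.0000 cont=2.6213 V=2.6213[hold]; j=2 S=192.5900 intr=0.0000 cont=0.2399 V=0.2399[hold]  S*(2)=-
k=1: j=0 S=134.8891 intr=0.0000 cont=6.6152 V=6.6152[hold]; j=1 S=171.0336 intr=0.0000 cont=1.3161 V=1.3161[hold]  S*(1)=-
k=0: j=0 S=151.8900 intr=0.0000 cont=3.6983 V=3.6983[hold]  S*(0)=-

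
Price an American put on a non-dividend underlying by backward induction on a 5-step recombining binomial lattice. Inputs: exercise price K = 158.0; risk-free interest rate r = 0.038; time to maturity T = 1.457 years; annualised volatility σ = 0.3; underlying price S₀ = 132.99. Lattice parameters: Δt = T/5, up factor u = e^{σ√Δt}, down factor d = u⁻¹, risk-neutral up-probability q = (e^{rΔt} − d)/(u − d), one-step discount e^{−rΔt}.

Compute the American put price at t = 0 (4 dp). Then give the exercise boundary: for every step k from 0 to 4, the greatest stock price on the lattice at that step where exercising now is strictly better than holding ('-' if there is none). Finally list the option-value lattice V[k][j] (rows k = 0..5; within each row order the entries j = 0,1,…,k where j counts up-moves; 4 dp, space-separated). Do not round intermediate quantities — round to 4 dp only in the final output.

Δt=0.29140, u=1.17579, d=0.85049, q=0.49383, disc=e^(-rΔt)=0.98899
k=5 terminal: V=max(K-S,0) → 98.8219 76.1866 44.8935 1.6310 0.0000 0.0000
k=4: j=0 S=69.5813 intr=88.4187 cont=86.6788 V=88.4187[EX]; j=1 S=96.1957 intr=61.8043 cont=60.0643 V=61.8043[EX]; j=2 S=132.9900 intr=25.0100 cont=23.2701 V=25.0100[EX]; j=3 S=183.8578 intr=0.0000 cont=0.8165 V=0.8165[hold]; j=4 S=254.1823 intr=0.0000 cont=0.0000 V=0.0000[hold]  S*(4)=132.9900
k=3: j=0 S=81.8134 intr=76.1866 cont=74.4467 V=76.1866[EX]; j=1 S=113.1065 intr=44.8935 cont=43.1536 V=44.8935[EX]; j=2 S=156.3690 intr=1.6310 cont=12.9187 V=12.9187[hold]; j=3 S=216.1791 intr=0.0000 cont=0.4087 V=0.4087[hold]  S*(3)=113.1065
k=2: j=0 S=96.1957 intr=61.8043 cont=60.0643 V=61.8043[EX]; j=1 S=132.9900 intr=25.0100 cont=28.7829 V=28.7829[hold]; j=2 S=183.8578 intr=0.0000 cont=6.6666 V=6.6666[hold]  S*(2)=96.1957
k=1: j=0 S=113.1065 intr=44.8935 cont=44.9963 V=44.9963[hold]; j=1 S=156.3690 intr=1.6310 cont=17.6645 V=17.6645[hold]  S*(1)=-
k=0: j=0 S=132.9900 intr=25.0100 cont=31.1521 V=31.1521[hold]  S*(0)=-

price = 31.1521
boundary = - - 96.1957 113.1065 132.9900
tree:
31.1521
44.9963 17.6645
61.8043 28.7829 6.6666
76.1866 44.8935 12.9187 0.4087
88.4187 61.8043 25.0100 0.8165 0.0000
98.8219 76.1866 44.8935 1.6310 0.0000 0.0000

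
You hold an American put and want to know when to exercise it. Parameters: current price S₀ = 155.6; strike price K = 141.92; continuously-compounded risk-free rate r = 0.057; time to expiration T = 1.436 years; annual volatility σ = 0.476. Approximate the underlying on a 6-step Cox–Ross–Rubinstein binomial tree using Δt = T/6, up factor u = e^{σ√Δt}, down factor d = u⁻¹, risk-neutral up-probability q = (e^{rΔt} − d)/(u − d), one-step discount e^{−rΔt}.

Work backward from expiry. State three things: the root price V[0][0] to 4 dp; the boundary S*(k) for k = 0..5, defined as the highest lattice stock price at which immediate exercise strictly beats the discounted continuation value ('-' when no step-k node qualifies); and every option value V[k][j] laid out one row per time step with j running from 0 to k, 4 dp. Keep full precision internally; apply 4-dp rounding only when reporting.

price = 22.1883
boundary = - - - 77.3768 61.3024 77.3768
tree:
22.1883
32.8568 10.8658
47.0292 17.9142 3.2748
64.5432 28.7506 6.2788 0.0000
80.6176 44.3936 12.0384 0.0000 0.0000
93.3526 64.5432 23.0813 0.0000 0.0000 0.0000
103.4421 80.6176 44.2540 0.0000 0.0000 0.0000 0.0000

Δt=0.23933  u=1.26221  d=0.79226  q=0.47127  discount=0.98645
step 6 (expiry): payoffs max(K−S,0) = 103.4421 80.6176 44.2540 0.0000 0.0000 0.0000 0.0000
step 5: (k=5,j=0): S=48.5674, (K−S)⁺=93.3526, hold=91.4297 ⇒ V=93.3526 exercise | (k=5,j=1): S=77.3768, (K−S)⁺=64.5432, hold=62.6203 ⇒ V=64.5432 exercise | (k=5,j=2): S=123.2755, (K−S)⁺=18.6445, hold=23.0813 ⇒ V=23.0813 continue | (k=5,j=3): S=196.4005, (K−S)⁺=0.0000, hold=0.0000 ⇒ V=0.0000 continue | (k=5,j=4): S=312.9022, (K−S)⁺=0.0000, hold=0.0000 ⇒ V=0.0000 continue | (k=5,j=5): S=498.5108, (K−S)⁺=0.0000, hold=0.0000 ⇒ V=0.0000 continue  boundary S*=77.3768
step 4: (k=4,j=0): S=61.3024, (K−S)⁺=80.6176, hold=78.6947 ⇒ V=80.6176 exercise | (k=4,j=1): S=97.6660, (K−S)⁺=44.2540, hold=44.3936 ⇒ V=44.3936 continue | (k=4,j=2): S=155.6000, (K−S)⁺=0.0000, hold=12.0384 ⇒ V=12.0384 continue | (k=4,j=3): S=247.8995, (K−S)⁺=0.0000, hold=0.0000 ⇒ V=0.0000 continue | (k=4,j=4): S=394.9495, (K−S)⁺=0.0000, hold=0.0000 ⇒ V=0.0000 continue  boundary S*=61.3024
step 3: (k=3,j=0): S=77.3768, (K−S)⁺=64.5432, hold=62.6852 ⇒ V=64.5432 exercise | (k=3,j=1): S=123.2755, (K−S)⁺=18.6445, hold=28.7506 ⇒ V=28.7506 continue | (k=3,j=2): S=196.4005, (K−S)⁺=0.0000, hold=6.2788 ⇒ V=6.2788 continue | (k=3,j=3): S=312.9022, (K−S)⁺=0.0000, hold=0.0000 ⇒ V=0.0000 continue  boundary S*=77.3768
step 2: (k=2,j=0): S=97.6660, (K−S)⁺=44.2540, hold=47.0292 ⇒ V=47.0292 continue | (k=2,j=1): S=155.6000, (K−S)⁺=0.0000, hold=17.9142 ⇒ V=17.9142 continue | (k=2,j=2): S=247.8995, (K−S)⁺=0.0000, hold=3.2748 ⇒ V=3.2748 continue  boundary S*=-
step 1: (k=1,j=0): S=123.2755, (K−S)⁺=18.6445, hold=32.8568 ⇒ V=32.8568 continue | (k=1,j=1): S=196.4005, (K−S)⁺=0.0000, hold=10.8658 ⇒ V=10.8658 continue  boundary S*=-
step 0: (k=0,j=0): S=155.6000, (K−S)⁺=0.0000, hold=22.1883 ⇒ V=22.1883 continue  boundary S*=-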